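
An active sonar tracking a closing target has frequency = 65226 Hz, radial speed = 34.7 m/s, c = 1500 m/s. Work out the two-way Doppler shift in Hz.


fd = 2*f*v/c = 2 * 65226 * 34.7 / 1500 = 3017.79

3017.79 Hz


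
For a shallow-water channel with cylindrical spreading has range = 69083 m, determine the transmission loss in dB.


48.39 dB


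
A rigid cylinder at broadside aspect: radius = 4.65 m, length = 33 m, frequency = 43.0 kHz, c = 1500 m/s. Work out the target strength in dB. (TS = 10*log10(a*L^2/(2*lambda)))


lambda = 1500/43000 = 0.03488 m
TS = 10*log10(4.65*33^2/(2*0.03488)) = 48.61

48.61 dB


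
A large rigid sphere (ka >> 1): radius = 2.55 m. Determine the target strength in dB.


TS = 10*log10(2.55^2 / 4) = 10*log10(1.625625) = 2.11

2.11 dB


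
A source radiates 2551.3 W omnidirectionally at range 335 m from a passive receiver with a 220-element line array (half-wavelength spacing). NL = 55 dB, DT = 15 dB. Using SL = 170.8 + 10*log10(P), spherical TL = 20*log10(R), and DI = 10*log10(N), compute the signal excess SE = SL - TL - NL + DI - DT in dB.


Step 1: SL = 170.8 + 10*log10(2551.3) = 204.87 dB
Step 2: TL = 20*log10(335) = 50.5 dB
Step 3: DI = 10*log10(220) = 23.42 dB
Step 4: SE = SL - TL - NL + DI - DT = 204.87 - 50.5 - 55 + 23.42 - 15 = 107.79

107.79 dB


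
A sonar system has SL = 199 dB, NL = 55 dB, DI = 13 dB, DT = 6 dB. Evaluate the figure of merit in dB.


FOM = SL - NL + DI - DT = 199 - 55 + 13 - 6 = 151

151 dB


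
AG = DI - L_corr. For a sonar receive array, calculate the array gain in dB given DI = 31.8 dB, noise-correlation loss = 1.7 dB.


30.1 dB


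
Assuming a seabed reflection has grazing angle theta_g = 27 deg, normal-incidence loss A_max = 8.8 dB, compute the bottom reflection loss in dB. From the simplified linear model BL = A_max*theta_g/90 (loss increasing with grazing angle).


BL = A_max * theta_g / 90 = 8.8 * 27 / 90 = 2.64

2.64 dB


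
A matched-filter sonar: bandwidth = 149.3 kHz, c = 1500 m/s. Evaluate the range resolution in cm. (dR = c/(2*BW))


0.5 cm


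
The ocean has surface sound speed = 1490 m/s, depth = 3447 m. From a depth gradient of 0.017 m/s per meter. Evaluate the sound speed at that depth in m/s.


c = 1490 + 0.017 * 3447 = 1548.599

1548.599 m/s


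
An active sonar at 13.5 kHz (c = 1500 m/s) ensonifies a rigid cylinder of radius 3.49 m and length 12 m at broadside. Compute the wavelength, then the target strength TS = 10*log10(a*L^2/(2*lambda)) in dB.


Step 1: lambda = c/f = 1500/13500 = 0.11111 m
Step 2: TS = 10*log10(a*L^2/(2*lambda)) = 10*log10(3.49*12^2/(2*0.11111)) = 33.54

33.54 dB


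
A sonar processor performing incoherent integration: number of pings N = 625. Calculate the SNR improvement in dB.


13.98 dB


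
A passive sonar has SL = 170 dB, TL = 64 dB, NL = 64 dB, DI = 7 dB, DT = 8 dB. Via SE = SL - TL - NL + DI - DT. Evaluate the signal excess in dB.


41 dB


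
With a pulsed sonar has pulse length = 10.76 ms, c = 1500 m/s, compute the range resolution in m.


8.07 m


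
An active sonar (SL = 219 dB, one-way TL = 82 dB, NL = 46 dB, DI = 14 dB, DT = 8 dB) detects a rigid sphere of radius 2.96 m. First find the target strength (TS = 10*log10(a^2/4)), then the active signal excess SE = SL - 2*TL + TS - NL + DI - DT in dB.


Step 1: TS = 10*log10(2.96^2/4) = 3.41 dB
Step 2: SE = SL - 2*TL + TS - NL + DI - DT = 219 - 2*82 + (3.41) - 46 + 14 - 8 = 18.41

18.41 dB


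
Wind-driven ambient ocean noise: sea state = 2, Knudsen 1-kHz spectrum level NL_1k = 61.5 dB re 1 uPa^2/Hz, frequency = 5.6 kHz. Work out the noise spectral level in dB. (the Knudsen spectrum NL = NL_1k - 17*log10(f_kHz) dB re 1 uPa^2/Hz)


NL = NL_1k - 17*log10(f_kHz) = 61.5 - 17*log10(5.6) = 61.5 - (12.72) = 48.78

48.78 dB


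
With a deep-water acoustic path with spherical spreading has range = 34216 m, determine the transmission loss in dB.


TL = 20*log10(34216) = 90.68

90.68 dB


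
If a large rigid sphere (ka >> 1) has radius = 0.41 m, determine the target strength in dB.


-13.76 dB


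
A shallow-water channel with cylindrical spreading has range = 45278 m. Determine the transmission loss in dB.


TL = 10*log10(45278) = 46.56

46.56 dB


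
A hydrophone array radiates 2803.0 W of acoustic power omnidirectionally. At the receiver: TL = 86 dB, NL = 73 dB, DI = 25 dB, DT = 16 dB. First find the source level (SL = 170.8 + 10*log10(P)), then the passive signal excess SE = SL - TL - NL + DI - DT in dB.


Step 1: SL = 170.8 + 10*log10(2803.0) = 205.28 dB
Step 2: SE = SL - TL - NL + DI - DT = 205.28 - 86 - 73 + 25 - 16 = 55.28

55.28 dB


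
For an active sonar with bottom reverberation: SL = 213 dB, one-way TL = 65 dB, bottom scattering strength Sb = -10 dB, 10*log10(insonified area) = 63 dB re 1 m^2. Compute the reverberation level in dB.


136 dB


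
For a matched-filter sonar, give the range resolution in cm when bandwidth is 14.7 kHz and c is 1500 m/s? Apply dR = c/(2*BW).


5.1 cm


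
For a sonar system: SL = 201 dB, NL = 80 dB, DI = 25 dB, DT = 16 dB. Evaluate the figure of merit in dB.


130 dB


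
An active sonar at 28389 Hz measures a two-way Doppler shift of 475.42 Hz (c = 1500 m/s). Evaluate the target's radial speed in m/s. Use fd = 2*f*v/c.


From fd = 2*f*v/c, v = c*fd/(2*f) = 1500 * 475.42 / (2*28389) = 12.56

12.56 m/s


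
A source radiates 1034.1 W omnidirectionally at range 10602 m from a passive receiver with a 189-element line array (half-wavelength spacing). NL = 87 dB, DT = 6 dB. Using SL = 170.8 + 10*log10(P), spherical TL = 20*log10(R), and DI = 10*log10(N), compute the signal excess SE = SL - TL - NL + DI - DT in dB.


50.2 dB


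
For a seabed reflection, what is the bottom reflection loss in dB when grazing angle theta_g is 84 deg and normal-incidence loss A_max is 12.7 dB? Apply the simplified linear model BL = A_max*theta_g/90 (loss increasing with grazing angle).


BL = A_max * theta_g / 90 = 12.7 * 84 / 90 = 11.85

11.85 dB


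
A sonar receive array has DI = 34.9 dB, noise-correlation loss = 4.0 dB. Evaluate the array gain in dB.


30.9 dB


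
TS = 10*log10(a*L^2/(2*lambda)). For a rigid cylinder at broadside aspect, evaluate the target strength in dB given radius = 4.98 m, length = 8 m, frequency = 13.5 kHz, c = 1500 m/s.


lambda = 1500/13500 = 0.11111 m
TS = 10*log10(4.98*8^2/(2*0.11111)) = 31.57

31.57 dB


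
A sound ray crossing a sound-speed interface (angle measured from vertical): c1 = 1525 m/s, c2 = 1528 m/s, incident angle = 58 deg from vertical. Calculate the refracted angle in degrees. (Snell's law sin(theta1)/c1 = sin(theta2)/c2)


58.18 deg


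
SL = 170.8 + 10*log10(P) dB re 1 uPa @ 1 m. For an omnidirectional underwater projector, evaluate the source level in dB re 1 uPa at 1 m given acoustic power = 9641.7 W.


SL = 170.8 + 10*log10(9641.7) = 170.8 + 39.84 = 210.64

210.64 dB


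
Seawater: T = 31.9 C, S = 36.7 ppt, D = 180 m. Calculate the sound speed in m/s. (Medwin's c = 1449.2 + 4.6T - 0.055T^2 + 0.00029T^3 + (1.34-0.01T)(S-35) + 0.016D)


c = 1449.2 + 4.6*31.9 - 0.055*31.9^2 + 0.00029*31.9^3 + (1.34 - 0.01*31.9)*(36.7 - 35) + 0.016*180 = 1554.0

1554.0 m/s


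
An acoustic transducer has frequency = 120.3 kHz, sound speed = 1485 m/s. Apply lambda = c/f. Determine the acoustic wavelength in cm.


lambda = c/f = 1485 / 120300 = 0.0123 m = 1.23 cm

1.23 cm


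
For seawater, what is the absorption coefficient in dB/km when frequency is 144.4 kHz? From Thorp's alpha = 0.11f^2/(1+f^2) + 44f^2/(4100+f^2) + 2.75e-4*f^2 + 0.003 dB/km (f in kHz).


42.617 dB/km


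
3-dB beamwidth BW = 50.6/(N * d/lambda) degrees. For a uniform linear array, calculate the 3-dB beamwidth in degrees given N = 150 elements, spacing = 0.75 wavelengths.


BW = 50.6 / (150 * 0.75) = 50.6 / 112.5 = 0.45

0.45 deg


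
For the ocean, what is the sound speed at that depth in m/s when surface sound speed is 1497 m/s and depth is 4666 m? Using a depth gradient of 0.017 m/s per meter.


c = 1497 + 0.017 * 4666 = 1576.322

1576.322 m/s


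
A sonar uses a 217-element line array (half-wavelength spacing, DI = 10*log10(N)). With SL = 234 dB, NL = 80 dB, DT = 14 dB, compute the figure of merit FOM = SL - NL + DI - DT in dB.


Step 1: DI = 10*log10(217) = 23.36 dB
Step 2: FOM = SL - NL + DI - DT = 234 - 80 + 23.36 - 14 = 163.36

163.36 dB


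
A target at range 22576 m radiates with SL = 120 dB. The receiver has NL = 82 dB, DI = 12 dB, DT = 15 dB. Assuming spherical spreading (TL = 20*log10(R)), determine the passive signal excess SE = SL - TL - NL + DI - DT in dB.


Step 1: TL = 20*log10(22576) = 87.07 dB
Step 2: SE = 120 - 87.07 - 82 + 12 - 15 = -52.07

-52.07 dB


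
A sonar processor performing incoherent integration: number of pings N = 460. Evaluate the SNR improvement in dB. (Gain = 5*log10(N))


Gain = 5*log10(460) = 13.31

13.31 dB


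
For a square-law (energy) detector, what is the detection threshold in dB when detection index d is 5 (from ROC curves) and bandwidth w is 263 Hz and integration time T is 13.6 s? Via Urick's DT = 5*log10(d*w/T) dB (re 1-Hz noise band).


9.93 dB


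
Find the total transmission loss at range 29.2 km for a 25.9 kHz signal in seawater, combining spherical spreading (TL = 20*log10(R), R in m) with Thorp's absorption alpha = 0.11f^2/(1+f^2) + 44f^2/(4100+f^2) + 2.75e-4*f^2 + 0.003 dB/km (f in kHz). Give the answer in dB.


Step 1 (Thorp): alpha = 0.11*670.81/(1+670.81) + 44*670.81/(4100+670.81) + 2.75e-4*670.81 + 0.003 = 6.484 dB/km
Step 2: TL_spread = 20*log10(29200) = 89.31 dB
Step 3: TL_abs = alpha*R = 6.484 * 29.2 = 189.33 dB
Step 4: TL_total = 89.31 + 189.33 = 278.64

278.64 dB


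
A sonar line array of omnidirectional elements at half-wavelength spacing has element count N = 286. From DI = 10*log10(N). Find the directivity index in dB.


24.56 dB


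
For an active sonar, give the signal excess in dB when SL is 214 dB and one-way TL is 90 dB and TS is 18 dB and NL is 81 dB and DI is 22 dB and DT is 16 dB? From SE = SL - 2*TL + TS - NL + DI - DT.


-23 dB


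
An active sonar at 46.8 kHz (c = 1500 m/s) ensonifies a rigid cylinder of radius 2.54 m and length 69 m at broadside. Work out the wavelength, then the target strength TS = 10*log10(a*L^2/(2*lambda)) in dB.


Step 1: lambda = c/f = 1500/46800 = 0.03205 m
Step 2: TS = 10*log10(a*L^2/(2*lambda)) = 10*log10(2.54*69^2/(2*0.03205)) = 52.76

52.76 dB


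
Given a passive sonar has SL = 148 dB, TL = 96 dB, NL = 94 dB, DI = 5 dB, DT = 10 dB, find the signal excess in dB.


SE = SL - TL - NL + DI - DT = 148 - 96 - 94 + 5 - 10 = -47

-47 dB


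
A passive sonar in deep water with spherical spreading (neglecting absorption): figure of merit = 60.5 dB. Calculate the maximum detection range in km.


1.06 km


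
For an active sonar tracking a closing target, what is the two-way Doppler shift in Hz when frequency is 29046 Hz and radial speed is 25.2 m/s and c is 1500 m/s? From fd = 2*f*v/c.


fd = 2*f*v/c = 2 * 29046 * 25.2 / 1500 = 975.95

975.95 Hz


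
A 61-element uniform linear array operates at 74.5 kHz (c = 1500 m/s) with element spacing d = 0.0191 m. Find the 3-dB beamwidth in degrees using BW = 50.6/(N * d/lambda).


0.87 deg


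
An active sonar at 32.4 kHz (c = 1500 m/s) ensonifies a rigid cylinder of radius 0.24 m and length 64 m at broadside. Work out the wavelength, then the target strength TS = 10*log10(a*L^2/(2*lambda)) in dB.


Step 1: lambda = c/f = 1500/32400 = 0.0463 m
Step 2: TS = 10*log10(a*L^2/(2*lambda)) = 10*log10(0.24*64^2/(2*0.0463)) = 40.26

40.26 dB


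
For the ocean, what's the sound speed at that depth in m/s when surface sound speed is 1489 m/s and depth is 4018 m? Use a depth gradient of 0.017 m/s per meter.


1557.306 m/s


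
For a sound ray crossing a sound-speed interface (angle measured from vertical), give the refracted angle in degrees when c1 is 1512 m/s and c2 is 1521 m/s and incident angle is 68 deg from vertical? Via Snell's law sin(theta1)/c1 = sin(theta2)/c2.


sin(theta2) = (c2/c1)*sin(theta1) = (1521/1512)*sin(68 deg) = 0.9327
theta2 = arcsin(0.9327) = 68.86

68.86 deg


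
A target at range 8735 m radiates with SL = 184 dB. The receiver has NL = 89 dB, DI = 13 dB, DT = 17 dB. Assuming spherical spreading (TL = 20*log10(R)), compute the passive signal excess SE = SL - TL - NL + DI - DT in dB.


Step 1: TL = 20*log10(8735) = 78.83 dB
Step 2: SE = 184 - 78.83 - 89 + 13 - 17 = 12.17

12.17 dB


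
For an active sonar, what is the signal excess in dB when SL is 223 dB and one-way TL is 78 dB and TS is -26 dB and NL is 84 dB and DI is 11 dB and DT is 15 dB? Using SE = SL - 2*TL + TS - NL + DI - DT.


-47 dB


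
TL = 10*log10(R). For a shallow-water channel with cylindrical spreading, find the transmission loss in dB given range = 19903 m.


42.99 dB


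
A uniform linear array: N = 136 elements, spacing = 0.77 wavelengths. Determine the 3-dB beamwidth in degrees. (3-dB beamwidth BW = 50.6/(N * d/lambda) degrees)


0.48 deg


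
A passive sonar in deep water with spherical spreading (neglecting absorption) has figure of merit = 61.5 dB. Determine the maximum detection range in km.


1.19 km


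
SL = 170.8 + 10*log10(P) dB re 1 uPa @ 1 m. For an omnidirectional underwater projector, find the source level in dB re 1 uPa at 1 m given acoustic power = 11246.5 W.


SL = 170.8 + 10*log10(11246.5) = 170.8 + 40.51 = 211.31

211.31 dB


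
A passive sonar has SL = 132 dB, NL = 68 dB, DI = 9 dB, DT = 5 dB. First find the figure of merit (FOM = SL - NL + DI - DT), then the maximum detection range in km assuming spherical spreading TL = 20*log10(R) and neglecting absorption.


Step 1: FOM = SL - NL + DI - DT = 132 - 68 + 9 - 5 = 68 dB
Step 2: at max range FOM = TL = 20*log10(R), so R = 10^(68/20) = 2511.89 m = 2.51 km

2.51 km


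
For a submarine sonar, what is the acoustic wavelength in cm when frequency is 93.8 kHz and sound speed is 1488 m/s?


lambda = c/f = 1488 / 93800 = 0.0159 m = 1.59 cm

1.59 cm


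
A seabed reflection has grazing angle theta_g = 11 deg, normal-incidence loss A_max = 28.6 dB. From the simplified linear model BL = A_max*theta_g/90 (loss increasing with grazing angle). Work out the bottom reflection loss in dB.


BL = A_max * theta_g / 90 = 28.6 * 11 / 90 = 3.5

3.5 dB


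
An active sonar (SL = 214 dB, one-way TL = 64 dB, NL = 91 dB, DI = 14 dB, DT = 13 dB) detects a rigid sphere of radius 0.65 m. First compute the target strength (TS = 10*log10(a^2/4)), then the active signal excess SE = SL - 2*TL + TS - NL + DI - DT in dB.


Step 1: TS = 10*log10(0.65^2/4) = -9.76 dB
Step 2: SE = SL - 2*TL + TS - NL + DI - DT = 214 - 2*64 + (-9.76) - 91 + 14 - 13 = -13.76

-13.76 dB


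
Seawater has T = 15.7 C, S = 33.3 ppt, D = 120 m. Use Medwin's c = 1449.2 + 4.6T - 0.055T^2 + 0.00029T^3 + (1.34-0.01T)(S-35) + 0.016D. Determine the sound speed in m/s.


c = 1449.2 + 4.6*15.7 - 0.055*15.7^2 + 0.00029*15.7^3 + (1.34 - 0.01*15.7)*(33.3 - 35) + 0.016*120 = 1508.89

1508.89 m/s


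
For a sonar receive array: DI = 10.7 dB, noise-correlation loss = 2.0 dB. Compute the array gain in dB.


8.7 dB


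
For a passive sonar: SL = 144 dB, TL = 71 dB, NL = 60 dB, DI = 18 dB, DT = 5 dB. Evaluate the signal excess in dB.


SE = SL - TL - NL + DI - DT = 144 - 71 - 60 + 18 - 5 = 26

26 dB


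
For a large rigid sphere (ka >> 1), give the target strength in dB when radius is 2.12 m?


0.51 dB


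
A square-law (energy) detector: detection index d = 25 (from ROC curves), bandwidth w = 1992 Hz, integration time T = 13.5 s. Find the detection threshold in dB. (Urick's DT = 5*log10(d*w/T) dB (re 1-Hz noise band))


DT = 5*log10(d*w/T) = 5*log10(25 * 1992 / 13.5) = 5*log10(3688.89) = 17.83

17.83 dB


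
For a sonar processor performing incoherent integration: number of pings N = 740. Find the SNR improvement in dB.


14.35 dB


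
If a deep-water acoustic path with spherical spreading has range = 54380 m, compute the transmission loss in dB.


TL = 20*log10(54380) = 94.71

94.71 dB


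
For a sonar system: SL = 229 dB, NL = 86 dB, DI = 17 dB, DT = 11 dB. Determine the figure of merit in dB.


149 dB


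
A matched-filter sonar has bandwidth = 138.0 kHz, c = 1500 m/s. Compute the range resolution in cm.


0.54 cm


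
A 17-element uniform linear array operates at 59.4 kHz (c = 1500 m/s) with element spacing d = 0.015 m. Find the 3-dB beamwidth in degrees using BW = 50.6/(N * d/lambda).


Step 1: lambda = 1500/59400 = 0.02525 m
Step 2: d/lambda = 0.015/0.02525 = 0.5941
Step 3: BW = 50.6/(N * d/lambda) = 50.6/(17 * 0.5941) = 5.01

5.01 deg


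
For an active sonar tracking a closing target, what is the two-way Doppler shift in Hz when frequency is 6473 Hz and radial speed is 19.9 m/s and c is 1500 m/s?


fd = 2*f*v/c = 2 * 6473 * 19.9 / 1500 = 171.75

171.75 Hz


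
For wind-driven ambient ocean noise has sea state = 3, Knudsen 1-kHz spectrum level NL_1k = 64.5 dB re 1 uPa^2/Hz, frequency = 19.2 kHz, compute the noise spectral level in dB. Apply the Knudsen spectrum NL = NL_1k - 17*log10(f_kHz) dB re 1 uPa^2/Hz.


NL = NL_1k - 17*log10(f_kHz) = 64.5 - 17*log10(19.2) = 64.5 - (21.82) = 42.68

42.68 dB


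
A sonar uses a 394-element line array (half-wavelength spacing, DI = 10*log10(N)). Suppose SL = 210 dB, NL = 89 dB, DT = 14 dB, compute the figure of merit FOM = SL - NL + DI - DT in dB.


Step 1: DI = 10*log10(394) = 25.95 dB
Step 2: FOM = SL - NL + DI - DT = 210 - 89 + 25.95 - 14 = 132.95

132.95 dB


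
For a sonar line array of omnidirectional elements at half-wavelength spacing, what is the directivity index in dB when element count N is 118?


DI = 10*log10(118) = 20.72

20.72 dB


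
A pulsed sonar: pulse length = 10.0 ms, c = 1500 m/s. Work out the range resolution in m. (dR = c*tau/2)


7.5 m


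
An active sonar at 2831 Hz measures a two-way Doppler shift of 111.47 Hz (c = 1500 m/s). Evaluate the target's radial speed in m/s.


From fd = 2*f*v/c, v = c*fd/(2*f) = 1500 * 111.47 / (2*2831) = 29.53

29.53 m/s


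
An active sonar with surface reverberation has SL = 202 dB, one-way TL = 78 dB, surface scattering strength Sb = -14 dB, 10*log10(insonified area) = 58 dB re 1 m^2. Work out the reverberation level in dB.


90 dB


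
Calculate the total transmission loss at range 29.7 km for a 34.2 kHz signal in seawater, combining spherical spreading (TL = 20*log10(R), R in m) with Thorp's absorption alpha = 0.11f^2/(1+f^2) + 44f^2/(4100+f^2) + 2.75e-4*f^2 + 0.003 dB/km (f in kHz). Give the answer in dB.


Step 1 (Thorp): alpha = 0.11*1169.64/(1+1169.64) + 44*1169.64/(4100+1169.64) + 2.75e-4*1169.64 + 0.003 = 10.2007 dB/km
Step 2: TL_spread = 20*log10(29700) = 89.46 dB
Step 3: TL_abs = alpha*R = 10.2007 * 29.7 = 302.96 dB
Step 4: TL_total = 89.46 + 302.96 = 392.42

392.42 dB


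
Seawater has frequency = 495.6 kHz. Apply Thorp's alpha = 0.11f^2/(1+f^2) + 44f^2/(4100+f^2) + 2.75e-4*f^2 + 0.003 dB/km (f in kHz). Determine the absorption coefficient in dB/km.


110.936 dB/km


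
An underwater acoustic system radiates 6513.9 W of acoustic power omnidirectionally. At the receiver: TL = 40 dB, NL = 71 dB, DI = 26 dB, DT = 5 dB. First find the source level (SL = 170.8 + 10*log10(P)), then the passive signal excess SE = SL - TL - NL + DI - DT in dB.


Step 1: SL = 170.8 + 10*log10(6513.9) = 208.94 dB
Step 2: SE = SL - TL - NL + DI - DT = 208.94 - 40 - 71 + 26 - 5 = 118.94

118.94 dB


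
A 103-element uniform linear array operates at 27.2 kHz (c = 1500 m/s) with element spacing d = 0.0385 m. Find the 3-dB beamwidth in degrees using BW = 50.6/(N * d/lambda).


Step 1: lambda = 1500/27200 = 0.05515 m
Step 2: d/lambda = 0.0385/0.05515 = 0.6981
Step 3: BW = 50.6/(N * d/lambda) = 50.6/(103 * 0.6981) = 0.7

0.7 deg


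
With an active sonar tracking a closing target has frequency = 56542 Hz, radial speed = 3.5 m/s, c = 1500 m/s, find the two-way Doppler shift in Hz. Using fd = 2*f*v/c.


263.86 Hz


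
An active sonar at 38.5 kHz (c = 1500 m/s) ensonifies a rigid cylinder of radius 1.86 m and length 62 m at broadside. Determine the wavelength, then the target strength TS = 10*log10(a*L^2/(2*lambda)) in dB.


Step 1: lambda = c/f = 1500/38500 = 0.03896 m
Step 2: TS = 10*log10(a*L^2/(2*lambda)) = 10*log10(1.86*62^2/(2*0.03896)) = 49.63

49.63 dB


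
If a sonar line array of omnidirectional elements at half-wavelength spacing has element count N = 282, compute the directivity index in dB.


DI = 10*log10(282) = 24.5

24.5 dB


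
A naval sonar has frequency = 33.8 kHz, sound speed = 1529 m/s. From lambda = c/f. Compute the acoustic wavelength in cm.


lambda = c/f = 1529 / 33800 = 0.0452 m = 4.52 cm

4.52 cm


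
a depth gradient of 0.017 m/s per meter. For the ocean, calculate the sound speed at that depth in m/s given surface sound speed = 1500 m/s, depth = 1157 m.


1519.669 m/s


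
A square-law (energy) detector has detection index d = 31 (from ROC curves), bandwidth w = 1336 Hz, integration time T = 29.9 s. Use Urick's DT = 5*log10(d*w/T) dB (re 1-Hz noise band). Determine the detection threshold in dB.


DT = 5*log10(d*w/T) = 5*log10(31 * 1336 / 29.9) = 5*log10(1385.15) = 15.71

15.71 dB


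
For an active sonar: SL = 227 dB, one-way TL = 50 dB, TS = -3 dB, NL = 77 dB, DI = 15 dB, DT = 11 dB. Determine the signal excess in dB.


51 dB


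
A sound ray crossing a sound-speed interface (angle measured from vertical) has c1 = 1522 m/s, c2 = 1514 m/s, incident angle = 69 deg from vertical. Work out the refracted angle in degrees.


68.23 deg


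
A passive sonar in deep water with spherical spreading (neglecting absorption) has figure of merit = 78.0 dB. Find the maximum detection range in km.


At max range FOM = TL, so 20*log10(R) = 78.0
R = 10^(78.0/20) = 7943.28 m = 7.94 km

7.94 km


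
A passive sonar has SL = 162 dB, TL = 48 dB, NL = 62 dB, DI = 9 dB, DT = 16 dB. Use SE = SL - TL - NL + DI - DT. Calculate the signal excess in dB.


SE = SL - TL - NL + DI - DT = 162 - 48 - 62 + 9 - 16 = 45

45 dB


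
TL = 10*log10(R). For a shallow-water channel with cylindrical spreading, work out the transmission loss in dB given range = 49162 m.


46.92 dB


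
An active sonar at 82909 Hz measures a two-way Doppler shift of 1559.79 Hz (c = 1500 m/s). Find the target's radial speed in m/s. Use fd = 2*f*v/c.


From fd = 2*f*v/c, v = c*fd/(2*f) = 1500 * 1559.79 / (2*82909) = 14.11

14.11 m/s


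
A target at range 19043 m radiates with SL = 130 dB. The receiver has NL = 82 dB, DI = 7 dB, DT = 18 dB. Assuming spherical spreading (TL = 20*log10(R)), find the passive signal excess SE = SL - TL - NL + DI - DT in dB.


-48.59 dB


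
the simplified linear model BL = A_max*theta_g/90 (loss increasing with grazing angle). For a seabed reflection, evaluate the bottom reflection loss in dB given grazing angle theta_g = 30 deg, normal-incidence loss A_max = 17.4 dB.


BL = A_max * theta_g / 90 = 17.4 * 30 / 90 = 5.8

5.8 dB


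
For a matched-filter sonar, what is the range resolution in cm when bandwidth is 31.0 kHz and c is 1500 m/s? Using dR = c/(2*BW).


dR = c/(2*BW) = 1500 / (2 * 31.0e3) = 0.0242 m = 2.42 cm

2.42 cm


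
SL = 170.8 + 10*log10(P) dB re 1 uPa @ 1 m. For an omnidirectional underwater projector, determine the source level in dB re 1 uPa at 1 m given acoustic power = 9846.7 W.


210.73 dB


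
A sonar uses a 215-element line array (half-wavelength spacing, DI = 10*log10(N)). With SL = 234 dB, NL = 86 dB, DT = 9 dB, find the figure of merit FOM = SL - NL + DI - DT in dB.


162.32 dB


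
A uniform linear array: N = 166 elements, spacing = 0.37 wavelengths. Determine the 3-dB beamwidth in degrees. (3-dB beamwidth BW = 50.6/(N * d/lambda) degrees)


0.82 deg


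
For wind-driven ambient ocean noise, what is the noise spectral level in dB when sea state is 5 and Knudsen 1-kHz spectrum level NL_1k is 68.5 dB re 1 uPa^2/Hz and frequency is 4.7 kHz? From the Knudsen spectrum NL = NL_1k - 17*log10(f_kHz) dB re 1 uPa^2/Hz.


NL = NL_1k - 17*log10(f_kHz) = 68.5 - 17*log10(4.7) = 68.5 - (11.43) = 57.07

57.07 dB


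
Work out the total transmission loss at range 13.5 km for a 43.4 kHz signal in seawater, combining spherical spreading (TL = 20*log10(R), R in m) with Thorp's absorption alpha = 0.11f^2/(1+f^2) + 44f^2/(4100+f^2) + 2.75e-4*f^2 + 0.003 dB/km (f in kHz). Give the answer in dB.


Step 1 (Thorp): alpha = 0.11*1883.56/(1+1883.56) + 44*1883.56/(4100+1883.56) + 2.75e-4*1883.56 + 0.003 = 14.4816 dB/km
Step 2: TL_spread = 20*log10(13500) = 82.61 dB
Step 3: TL_abs = alpha*R = 14.4816 * 13.5 = 195.5 dB
Step 4: TL_total = 82.61 + 195.5 = 278.11

278.11 dB


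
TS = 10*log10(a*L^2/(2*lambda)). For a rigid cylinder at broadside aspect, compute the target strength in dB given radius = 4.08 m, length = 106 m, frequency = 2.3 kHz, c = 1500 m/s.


lambda = 1500/2300 = 0.65217 m
TS = 10*log10(4.08*106^2/(2*0.65217)) = 45.46

45.46 dB


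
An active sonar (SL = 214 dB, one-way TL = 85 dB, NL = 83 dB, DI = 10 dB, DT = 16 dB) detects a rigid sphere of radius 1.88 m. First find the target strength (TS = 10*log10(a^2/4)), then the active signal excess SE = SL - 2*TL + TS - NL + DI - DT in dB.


Step 1: TS = 10*log10(1.88^2/4) = -0.54 dB
Step 2: SE = SL - 2*TL + TS - NL + DI - DT = 214 - 2*85 + (-0.54) - 83 + 10 - 16 = -45.54

-45.54 dB


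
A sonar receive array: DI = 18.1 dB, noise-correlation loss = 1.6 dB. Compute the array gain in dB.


AG = DI - L_corr = 18.1 - 1.6 = 16.5

16.5 dB


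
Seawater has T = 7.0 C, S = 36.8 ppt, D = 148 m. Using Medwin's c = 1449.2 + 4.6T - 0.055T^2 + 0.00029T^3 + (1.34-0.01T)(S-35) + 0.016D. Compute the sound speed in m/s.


1483.46 m/s


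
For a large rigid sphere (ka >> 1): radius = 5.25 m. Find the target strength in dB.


8.38 dB


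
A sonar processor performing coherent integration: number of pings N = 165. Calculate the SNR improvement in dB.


Gain = 10*log10(165) = 22.17

22.17 dB


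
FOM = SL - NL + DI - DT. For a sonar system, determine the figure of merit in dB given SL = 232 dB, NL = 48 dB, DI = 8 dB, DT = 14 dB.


FOM = SL - NL + DI - DT = 232 - 48 + 8 - 14 = 178

178 dB


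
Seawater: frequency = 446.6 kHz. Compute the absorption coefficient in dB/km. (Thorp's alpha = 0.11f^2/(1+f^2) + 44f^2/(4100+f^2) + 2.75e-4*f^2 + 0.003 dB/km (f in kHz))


f^2 = 199451.56
alpha = 0.11*199451.56/(1+199451.56) + 44*199451.56/(4100+199451.56) + 2.75e-4*199451.56 + 0.003 = 98.076

98.076 dB/km


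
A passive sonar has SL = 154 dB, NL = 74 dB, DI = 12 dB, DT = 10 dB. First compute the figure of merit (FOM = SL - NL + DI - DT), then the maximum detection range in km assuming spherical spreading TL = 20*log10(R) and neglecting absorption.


Step 1: FOM = SL - NL + DI - DT = 154 - 74 + 12 - 10 = 82 dB
Step 2: at max range FOM = TL = 20*log10(R), so R = 10^(82/20) = 12589.25 m = 12.59 km

12.59 km


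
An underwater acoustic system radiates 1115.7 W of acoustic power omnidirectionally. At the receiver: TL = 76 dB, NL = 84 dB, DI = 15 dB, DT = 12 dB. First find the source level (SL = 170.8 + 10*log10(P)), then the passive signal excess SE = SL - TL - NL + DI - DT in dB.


Step 1: SL = 170.8 + 10*log10(1115.7) = 201.28 dB
Step 2: SE = SL - TL - NL + DI - DT = 201.28 - 76 - 84 + 15 - 12 = 44.28

44.28 dB


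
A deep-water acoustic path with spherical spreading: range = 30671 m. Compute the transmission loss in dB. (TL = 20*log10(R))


TL = 20*log10(30671) = 89.73

89.73 dB


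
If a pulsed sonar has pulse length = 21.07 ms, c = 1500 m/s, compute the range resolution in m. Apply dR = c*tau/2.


dR = c*tau/2 = 1500 * 21.07e-3 / 2 = 15.8025

15.8025 m


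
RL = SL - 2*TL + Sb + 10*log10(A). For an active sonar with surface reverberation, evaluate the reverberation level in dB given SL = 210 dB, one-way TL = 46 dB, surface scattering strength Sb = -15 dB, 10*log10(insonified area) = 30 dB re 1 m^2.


RL = SL - 2*TL + Sb + 10*log10(A) = 210 - 2*46 + (-15) + 30 = 133

133 dB


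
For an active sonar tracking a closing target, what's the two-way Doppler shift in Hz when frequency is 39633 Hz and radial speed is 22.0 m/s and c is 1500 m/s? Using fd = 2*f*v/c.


fd = 2*f*v/c = 2 * 39633 * 22.0 / 1500 = 1162.57

1162.57 Hz


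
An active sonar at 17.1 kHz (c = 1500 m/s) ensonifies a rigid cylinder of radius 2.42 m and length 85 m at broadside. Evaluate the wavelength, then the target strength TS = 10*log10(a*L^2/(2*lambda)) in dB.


Step 1: lambda = c/f = 1500/17100 = 0.08772 m
Step 2: TS = 10*log10(a*L^2/(2*lambda)) = 10*log10(2.42*85^2/(2*0.08772)) = 49.99

49.99 dB


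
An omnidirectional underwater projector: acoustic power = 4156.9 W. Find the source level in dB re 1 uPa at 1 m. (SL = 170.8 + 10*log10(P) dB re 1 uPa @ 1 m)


SL = 170.8 + 10*log10(4156.9) = 170.8 + 36.19 = 206.99

206.99 dB


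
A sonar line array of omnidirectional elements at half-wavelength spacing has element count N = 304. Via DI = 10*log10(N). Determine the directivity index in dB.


DI = 10*log10(304) = 24.83

24.83 dB


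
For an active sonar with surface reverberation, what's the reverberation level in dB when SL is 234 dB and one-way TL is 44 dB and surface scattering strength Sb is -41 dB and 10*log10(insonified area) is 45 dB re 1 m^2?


RL = SL - 2*TL + Sb + 10*log10(A) = 234 - 2*44 + (-41) + 45 = 150

150 dB


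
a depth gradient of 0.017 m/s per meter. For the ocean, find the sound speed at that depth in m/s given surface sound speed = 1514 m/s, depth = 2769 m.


c = 1514 + 0.017 * 2769 = 1561.073

1561.073 m/s


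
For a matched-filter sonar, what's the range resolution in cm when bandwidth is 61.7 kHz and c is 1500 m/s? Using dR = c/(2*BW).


dR = c/(2*BW) = 1500 / (2 * 61.7e3) = 0.0122 m = 1.22 cm

1.22 cm


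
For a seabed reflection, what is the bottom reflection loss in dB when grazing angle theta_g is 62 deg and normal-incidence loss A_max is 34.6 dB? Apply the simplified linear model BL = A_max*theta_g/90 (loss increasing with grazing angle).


BL = A_max * theta_g / 90 = 34.6 * 62 / 90 = 23.84

23.84 dB


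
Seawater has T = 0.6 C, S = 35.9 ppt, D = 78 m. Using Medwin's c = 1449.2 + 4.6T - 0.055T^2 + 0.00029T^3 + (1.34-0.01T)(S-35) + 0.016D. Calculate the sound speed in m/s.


1454.39 m/s


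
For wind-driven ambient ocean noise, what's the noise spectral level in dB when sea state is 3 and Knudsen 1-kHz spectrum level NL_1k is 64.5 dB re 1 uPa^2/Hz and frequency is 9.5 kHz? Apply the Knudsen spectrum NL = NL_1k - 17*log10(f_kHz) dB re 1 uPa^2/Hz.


NL = NL_1k - 17*log10(f_kHz) = 64.5 - 17*log10(9.5) = 64.5 - (16.62) = 47.88

47.88 dB


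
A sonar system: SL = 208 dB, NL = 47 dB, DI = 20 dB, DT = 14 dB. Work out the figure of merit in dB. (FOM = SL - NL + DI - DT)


167 dB


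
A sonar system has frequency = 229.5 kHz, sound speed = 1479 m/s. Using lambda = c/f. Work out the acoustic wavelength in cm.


lambda = c/f = 1479 / 229500 = 0.0064 m = 0.64 cm

0.64 cm


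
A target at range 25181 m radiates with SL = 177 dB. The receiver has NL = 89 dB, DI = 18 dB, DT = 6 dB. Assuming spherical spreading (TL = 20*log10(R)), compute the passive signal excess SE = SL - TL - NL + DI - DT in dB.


Step 1: TL = 20*log10(25181) = 88.02 dB
Step 2: SE = 177 - 88.02 - 89 + 18 - 6 = 11.98

11.98 dB


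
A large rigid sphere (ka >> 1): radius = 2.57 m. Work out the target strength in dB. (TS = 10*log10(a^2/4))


TS = 10*log10(2.57^2 / 4) = 10*log10(1.651225) = 2.18

2.18 dB


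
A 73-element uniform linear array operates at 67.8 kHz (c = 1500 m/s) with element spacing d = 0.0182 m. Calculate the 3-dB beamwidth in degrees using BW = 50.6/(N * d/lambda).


Step 1: lambda = 1500/67800 = 0.02212 m
Step 2: d/lambda = 0.0182/0.02212 = 0.8228
Step 3: BW = 50.6/(N * d/lambda) = 50.6/(73 * 0.8228) = 0.84

0.84 deg


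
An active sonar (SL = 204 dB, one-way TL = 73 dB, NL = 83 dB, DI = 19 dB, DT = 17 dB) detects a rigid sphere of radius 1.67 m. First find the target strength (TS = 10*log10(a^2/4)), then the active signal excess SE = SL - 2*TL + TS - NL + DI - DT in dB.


Step 1: TS = 10*log10(1.67^2/4) = -1.57 dB
Step 2: SE = SL - 2*TL + TS - NL + DI - DT = 204 - 2*73 + (-1.57) - 83 + 19 - 17 = -24.57

-24.57 dB


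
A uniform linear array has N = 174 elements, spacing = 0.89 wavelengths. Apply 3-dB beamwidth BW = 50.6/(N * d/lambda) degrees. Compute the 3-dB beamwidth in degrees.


BW = 50.6 / (174 * 0.89) = 50.6 / 154.86 = 0.33

0.33 deg


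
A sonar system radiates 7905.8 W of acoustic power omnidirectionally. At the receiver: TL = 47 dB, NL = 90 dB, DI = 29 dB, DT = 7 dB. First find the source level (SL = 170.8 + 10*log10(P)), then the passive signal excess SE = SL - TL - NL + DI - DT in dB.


Step 1: SL = 170.8 + 10*log10(7905.8) = 209.78 dB
Step 2: SE = SL - TL - NL + DI - DT = 209.78 - 47 - 90 + 29 - 7 = 94.78

94.78 dB


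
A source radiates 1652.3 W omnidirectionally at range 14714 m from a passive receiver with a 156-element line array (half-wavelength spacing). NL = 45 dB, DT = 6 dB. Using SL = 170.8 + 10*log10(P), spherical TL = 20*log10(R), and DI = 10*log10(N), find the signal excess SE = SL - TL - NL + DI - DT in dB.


Step 1: SL = 170.8 + 10*log10(1652.3) = 202.98 dB
Step 2: TL = 20*log10(14714) = 83.35 dB
Step 3: DI = 10*log10(156) = 21.93 dB
Step 4: SE = SL - TL - NL + DI - DT = 202.98 - 83.35 - 45 + 21.93 - 6 = 90.56

90.56 dB


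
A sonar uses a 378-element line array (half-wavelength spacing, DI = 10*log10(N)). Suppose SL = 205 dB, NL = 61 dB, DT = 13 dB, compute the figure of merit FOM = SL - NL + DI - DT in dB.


156.77 dB


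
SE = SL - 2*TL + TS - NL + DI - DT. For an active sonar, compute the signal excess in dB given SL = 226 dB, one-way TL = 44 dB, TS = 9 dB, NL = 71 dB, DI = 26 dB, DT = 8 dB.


SE = SL - 2*TL + TS - NL + DI - DT = 226 - 2*44 + (9) - 71 + 26 - 8 = 94

94 dB


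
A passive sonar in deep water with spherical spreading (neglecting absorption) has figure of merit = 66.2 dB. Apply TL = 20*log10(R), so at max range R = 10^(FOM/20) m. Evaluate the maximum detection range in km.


At max range FOM = TL, so 20*log10(R) = 66.2
R = 10^(66.2/20) = 2041.74 m = 2.04 km

2.04 km


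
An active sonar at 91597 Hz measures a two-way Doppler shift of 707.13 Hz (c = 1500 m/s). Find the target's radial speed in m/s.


5.79 m/s


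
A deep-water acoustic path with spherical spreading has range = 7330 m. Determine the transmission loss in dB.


TL = 20*log10(7330) = 77.3

77.3 dB


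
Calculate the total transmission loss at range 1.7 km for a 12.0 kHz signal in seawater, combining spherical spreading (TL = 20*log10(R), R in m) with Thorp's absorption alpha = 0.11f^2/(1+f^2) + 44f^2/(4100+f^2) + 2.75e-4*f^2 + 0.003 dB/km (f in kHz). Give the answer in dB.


Step 1 (Thorp): alpha = 0.11*144.0/(1+144.0) + 44*144.0/(4100+144.0) + 2.75e-4*144.0 + 0.003 = 1.6448 dB/km
Step 2: TL_spread = 20*log10(1700) = 64.61 dB
Step 3: TL_abs = alpha*R = 1.6448 * 1.7 = 2.8 dB
Step 4: TL_total = 64.61 + 2.8 = 67.41

67.41 dB


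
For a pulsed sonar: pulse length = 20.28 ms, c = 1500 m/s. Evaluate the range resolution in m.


dR = c*tau/2 = 1500 * 20.28e-3 / 2 = 15.21

15.21 m


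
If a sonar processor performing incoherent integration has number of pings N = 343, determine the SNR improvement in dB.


Gain = 5*log10(343) = 12.68

12.68 dB


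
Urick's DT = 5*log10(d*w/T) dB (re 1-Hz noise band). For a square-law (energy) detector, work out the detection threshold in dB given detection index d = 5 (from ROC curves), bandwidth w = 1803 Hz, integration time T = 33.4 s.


DT = 5*log10(d*w/T) = 5*log10(5 * 1803 / 33.4) = 5*log10(269.91) = 12.16

12.16 dB


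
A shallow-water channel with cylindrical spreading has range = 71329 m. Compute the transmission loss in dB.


TL = 10*log10(71329) = 48.53

48.53 dB


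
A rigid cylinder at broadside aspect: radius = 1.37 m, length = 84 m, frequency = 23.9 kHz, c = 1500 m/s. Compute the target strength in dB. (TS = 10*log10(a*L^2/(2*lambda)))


48.87 dB


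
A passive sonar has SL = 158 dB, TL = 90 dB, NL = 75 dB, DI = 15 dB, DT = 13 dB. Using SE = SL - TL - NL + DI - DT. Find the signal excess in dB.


-5 dB


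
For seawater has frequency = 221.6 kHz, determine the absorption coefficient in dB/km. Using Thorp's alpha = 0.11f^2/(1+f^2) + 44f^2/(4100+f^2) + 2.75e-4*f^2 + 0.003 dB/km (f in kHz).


54.227 dB/km


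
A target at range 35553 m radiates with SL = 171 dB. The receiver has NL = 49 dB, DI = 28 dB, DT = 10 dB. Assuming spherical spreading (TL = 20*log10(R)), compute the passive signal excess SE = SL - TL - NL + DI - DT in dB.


Step 1: TL = 20*log10(35553) = 91.02 dB
Step 2: SE = 171 - 91.02 - 49 + 28 - 10 = 48.98

48.98 dB


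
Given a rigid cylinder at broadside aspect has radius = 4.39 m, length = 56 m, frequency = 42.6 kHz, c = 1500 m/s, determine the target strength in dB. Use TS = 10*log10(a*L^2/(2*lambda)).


lambda = 1500/42600 = 0.03521 m
TS = 10*log10(4.39*56^2/(2*0.03521)) = 52.91

52.91 dB


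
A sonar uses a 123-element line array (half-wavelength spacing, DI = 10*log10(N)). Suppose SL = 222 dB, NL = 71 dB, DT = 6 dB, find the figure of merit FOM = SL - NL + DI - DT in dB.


Step 1: DI = 10*log10(123) = 20.9 dB
Step 2: FOM = SL - NL + DI - DT = 222 - 71 + 20.9 - 6 = 165.9

165.9 dB


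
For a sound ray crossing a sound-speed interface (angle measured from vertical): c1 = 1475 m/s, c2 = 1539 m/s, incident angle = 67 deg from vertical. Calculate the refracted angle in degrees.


sin(theta2) = (c2/c1)*sin(theta1) = (1539/1475)*sin(67 deg) = 0.96045
theta2 = arcsin(0.96045) = 73.83

73.83 deg


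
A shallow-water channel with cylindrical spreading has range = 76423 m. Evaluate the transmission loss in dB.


TL = 10*log10(76423) = 48.83

48.83 dB


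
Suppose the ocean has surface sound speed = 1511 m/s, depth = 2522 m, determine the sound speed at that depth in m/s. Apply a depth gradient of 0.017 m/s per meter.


c = 1511 + 0.017 * 2522 = 1553.874

1553.874 m/s


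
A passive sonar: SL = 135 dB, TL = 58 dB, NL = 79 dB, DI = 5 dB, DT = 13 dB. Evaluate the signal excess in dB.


SE = SL - TL - NL + DI - DT = 135 - 58 - 79 + 5 - 13 = -10

-10 dB


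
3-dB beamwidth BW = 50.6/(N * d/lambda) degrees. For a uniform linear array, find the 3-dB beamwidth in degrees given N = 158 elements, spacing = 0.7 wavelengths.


BW = 50.6 / (158 * 0.7) = 50.6 / 110.6 = 0.46

0.46 deg


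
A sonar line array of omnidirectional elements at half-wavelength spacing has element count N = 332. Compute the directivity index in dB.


DI = 10*log10(332) = 25.21

25.21 dB


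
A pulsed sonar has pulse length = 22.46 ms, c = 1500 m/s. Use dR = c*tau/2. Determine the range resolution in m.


16.845 m


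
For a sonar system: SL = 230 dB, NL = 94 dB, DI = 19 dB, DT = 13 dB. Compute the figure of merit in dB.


FOM = SL - NL + DI - DT = 230 - 94 + 19 - 13 = 142

142 dB


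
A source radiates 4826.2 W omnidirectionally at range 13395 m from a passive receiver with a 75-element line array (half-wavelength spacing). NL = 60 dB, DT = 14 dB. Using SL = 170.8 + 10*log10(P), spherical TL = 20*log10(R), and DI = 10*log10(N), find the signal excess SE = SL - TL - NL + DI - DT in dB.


Step 1: SL = 170.8 + 10*log10(4826.2) = 207.64 dB
Step 2: TL = 20*log10(13395) = 82.54 dB
Step 3: DI = 10*log10(75) = 18.75 dB
Step 4: SE = SL - TL - NL + DI - DT = 207.64 - 82.54 - 60 + 18.75 - 14 = 69.85

69.85 dB
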